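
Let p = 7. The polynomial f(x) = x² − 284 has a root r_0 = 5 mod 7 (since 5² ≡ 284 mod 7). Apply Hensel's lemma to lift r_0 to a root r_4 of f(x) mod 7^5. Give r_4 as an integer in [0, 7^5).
r_4 = 6298 (mod 16807)

Hensel's recurrence: r_{i+1} = r_i − f(r_i)·(f′(r_i))^{-1} mod 7^{i+2}, with f′(x) = 2x. Iterate:
  r_0 = 5 (mod 7)
  r_1 = 26 (mod 49)
  r_2 = 124 (mod 343)
  r_3 = 1496 (mod 2401)
  r_4 = 6298 (mod 16807)
Final: r_4 = 6298, and one checks f(r_4) ≡ 0 mod 7^5.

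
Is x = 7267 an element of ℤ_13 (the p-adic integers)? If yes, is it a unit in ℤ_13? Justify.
x ∈ ℤ_13 but not a unit; v_13(x) = 2 > 0

ℤ_13 = {x ∈ ℚ_13 : v_13(x) ≥ 0} and ℤ_13^× = {x ∈ ℤ_13 : v_13(x) = 0}. Here v_13(7267) = v_13(num) − v_13(den) = 2; compare against these criteria.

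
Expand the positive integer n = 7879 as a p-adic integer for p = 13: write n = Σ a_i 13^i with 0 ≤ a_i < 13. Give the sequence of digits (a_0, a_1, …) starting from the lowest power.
(a_0, a_1, …) = (1, 8, 7, 3)

Repeated division by 13 gives the digits low-to-high: 7879 = 1 + 8·13^1 + 7·13^2 + 3·13^3. Digit sequence: (1, 8, 7, 3).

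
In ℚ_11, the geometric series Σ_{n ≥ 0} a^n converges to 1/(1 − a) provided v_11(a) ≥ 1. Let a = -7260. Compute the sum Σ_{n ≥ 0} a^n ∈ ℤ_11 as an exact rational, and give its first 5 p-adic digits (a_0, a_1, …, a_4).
Σ a^n = 1/(1 − a) = 1/7261;  first 5 digits = (1, 0, 6, 5, 2)

v_11(a) = 2 ≥ 1, so the series converges in ℤ_11 to 1/(1 − a) = 1/(1 − (-7260)) = 1/7261. Expand this rational in ℤ_11: compute digits iteratively via d_i = x_i mod 11, x_{i+1} = (x_i − d_i)/11. The first 5 digits are (1, 0, 6, 5, 2).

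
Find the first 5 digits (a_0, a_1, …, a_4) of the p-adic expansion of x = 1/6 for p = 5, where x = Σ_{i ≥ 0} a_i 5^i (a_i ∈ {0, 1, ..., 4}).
(a_0, …, a_4) = (1, 4, 0, 4, 0)

v_5(1/6) = 0 (numerator and denominator both coprime to 5), so x ∈ ℤ_5^×. Compute digits iteratively via a_i = x_i mod 5, x_{i+1} = (x_i − a_i)/5, with x_0 = x:
  x_0 = 1/6;  a_0 = 1;  x_1 = (x_0 − 1)/5 = -1/6
  x_1 = -1/6;  a_1 = 4;  x_2 = (x_1 − 4)/5 = -5/6
  x_2 = -5/6;  a_2 = 0;  x_3 = (x_2 − 0)/5 = -1/6
  x_3 = -1/6;  a_3 = 4;  x_4 = (x_3 − 4)/5 = -5/6
  x_4 = -5/6;  a_4 = 0;  x_5 = (x_4 − 0)/5 = -1/6
Digits: (1, 4, 0, 4, 0).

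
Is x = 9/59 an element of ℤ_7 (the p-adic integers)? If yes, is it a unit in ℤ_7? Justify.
x ∈ ℤ_7^× (unit); v_7(x) = 0

ℤ_7 = {x ∈ ℚ_7 : v_7(x) ≥ 0} and ℤ_7^× = {x ∈ ℤ_7 : v_7(x) = 0}. Here v_7(9/59) = v_7(num) − v_7(den) = 0; compare against these criteria.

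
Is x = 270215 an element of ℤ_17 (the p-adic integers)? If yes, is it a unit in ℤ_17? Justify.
x ∈ ℤ_17 but not a unit; v_17(x) = 3 > 0

ℤ_17 = {x ∈ ℚ_17 : v_17(x) ≥ 0} and ℤ_17^× = {x ∈ ℤ_17 : v_17(x) = 0}. Here v_17(270215) = v_17(num) − v_17(den) = 3; compare against these criteria.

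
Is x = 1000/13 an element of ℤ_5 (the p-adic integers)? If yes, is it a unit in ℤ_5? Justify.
x ∈ ℤ_5 but not a unit; v_5(x) = 3 > 0

ℤ_5 = {x ∈ ℚ_5 : v_5(x) ≥ 0} and ℤ_5^× = {x ∈ ℤ_5 : v_5(x) = 0}. Here v_5(1000/13) = v_5(num) − v_5(den) = 3; compare against these criteria.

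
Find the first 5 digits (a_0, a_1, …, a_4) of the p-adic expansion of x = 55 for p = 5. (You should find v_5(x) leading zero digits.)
(a_0, …, a_4) = (0, 1, 2, 0, 0)

v_5(55) = 1, so a_0 = ... = a_0 = 0. Factor out: x = 5^1 · u with u = 11 a unit in ℤ_5. Expand u iteratively via a_{v+i} = u_i mod 5, u_{i+1} = (u_i − a_{v+i})/5:
  u_0 = 11;  a_1 = 1;  u_1 = (u_0 − 1)/5 = 2
  u_1 = 2;  a_2 = 2;  u_2 = (u_1 − 2)/5 = 0
  u_2 = 0;  a_3 = 0;  u_3 = (u_2 − 0)/5 = 0
  u_3 = 0;  a_4 = 0;  u_4 = (u_3 − 0)/5 = 0
Digits: (0, 1, 2, 0, 0).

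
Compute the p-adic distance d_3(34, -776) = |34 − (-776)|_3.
d_3(34, -776) = 1/81

Step 1 — x − y = 34 − (-776) = 810. Step 2 — v_3(810) = 4 (factor: 810 = (3^4 · 10); the sign does not affect v_p). Step 3 — |x − y|_3 = 3^{-4} = 1/81.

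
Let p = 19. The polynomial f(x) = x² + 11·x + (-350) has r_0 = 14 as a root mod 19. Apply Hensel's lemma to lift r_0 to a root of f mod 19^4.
r_3 = 14 (mod 130321)

Hensel: r_{i+1} = r_i − f(r_i)·(f′(r_i))^{-1} mod 19^{i+2}, f′(x) = 2x + 11. Iterate:
  r_0 = 14 (mod 19)
  r_1 = 14 (mod 361)
  r_2 = 14 (mod 6859)
  r_3 = 14 (mod 130321)
Final: r = 14 satisfies f(r) ≡ 0 mod 19^4.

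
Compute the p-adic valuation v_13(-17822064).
v_13(-17822064) = 5

v_13(n) is the largest exponent k such that 13^k divides n. Factor out: -17822064 = -13^5 · 48. (Sign doesn't affect v_p.) So v_13(-17822064) = 5.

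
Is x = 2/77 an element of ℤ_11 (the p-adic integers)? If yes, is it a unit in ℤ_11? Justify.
x ∉ ℤ_11 (v_11(x) = -1 < 0)

ℤ_11 = {x ∈ ℚ_11 : v_11(x) ≥ 0} and ℤ_11^× = {x ∈ ℤ_11 : v_11(x) = 0}. Here v_11(2/77) = v_11(num) − v_11(den) = -1; compare against these criteria.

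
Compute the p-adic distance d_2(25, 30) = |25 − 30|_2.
d_2(25, 30) = 1

Step 1 — x − y = 25 − 30 = -5. Step 2 — v_2(-5) = 0 (factor: -5 = −(2^0 · 5); the sign does not affect v_p). Step 3 — |x − y|_2 = 2^{0} = 1.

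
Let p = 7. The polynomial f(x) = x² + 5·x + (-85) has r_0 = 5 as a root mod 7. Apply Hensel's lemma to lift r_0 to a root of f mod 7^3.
r_2 = 40 (mod 343)

Hensel: r_{i+1} = r_i − f(r_i)·(f′(r_i))^{-1} mod 7^{i+2}, f′(x) = 2x + 5. Iterate:
  r_0 = 5 (mod 7)
  r_1 = 40 (mod 49)
  r_2 = 40 (mod 343)
Final: r = 40 satisfies f(r) ≡ 0 mod 7^3.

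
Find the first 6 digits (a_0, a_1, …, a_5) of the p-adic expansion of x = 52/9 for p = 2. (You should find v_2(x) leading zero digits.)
(a_0, …, a_5) = (0, 0, 1, 0, 1, 0)

v_2(52/9) = 2, so a_0 = ... = a_1 = 0. Factor out: x = 2^2 · u with u = 13/9 a unit in ℤ_2. Expand u iteratively via a_{v+i} = u_i mod 2, u_{i+1} = (u_i − a_{v+i})/2:
  u_0 = 13/9;  a_2 = 1;  u_1 = (u_0 − 1)/2 = 2/9
  u_1 = 2/9;  a_3 = 0;  u_2 = (u_1 − 0)/2 = 1/9
  u_2 = 1/9;  a_4 = 1;  u_3 = (u_2 − 1)/2 = -4/9
  u_3 = -4/9;  a_5 = 0;  u_4 = (u_3 − 0)/2 = -2/9
Digits: (0, 0, 1, 0, 1, 0).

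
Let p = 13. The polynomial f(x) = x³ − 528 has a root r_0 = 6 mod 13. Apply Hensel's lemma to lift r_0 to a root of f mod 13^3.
r_2 = 1436 (mod 2197)

Hensel: r_{i+1} = r_i − f(r_i)/f′(r_i) mod 13^{i+2}, where f′(x) = 3x². Iterate:
  r_0 = 6 (mod 13)
  r_1 = 84 (mod 169)
  r_2 = 1436 (mod 2197)
Final: r = 1436 with f(r) ≡ 0 mod 13^3.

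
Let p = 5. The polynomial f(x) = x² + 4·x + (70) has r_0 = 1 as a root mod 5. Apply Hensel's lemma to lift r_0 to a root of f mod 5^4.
r_3 = 301 (mod 625)

Hensel: r_{i+1} = r_i − f(r_i)·(f′(r_i))^{-1} mod 5^{i+2}, f′(x) = 2x + 4. Iterate:
  r_0 = 1 (mod 5)
  r_1 = 1 (mod 25)
  r_2 = 51 (mod 125)
  r_3 = 301 (mod 625)
Final: r = 301 satisfies f(r) ≡ 0 mod 5^4.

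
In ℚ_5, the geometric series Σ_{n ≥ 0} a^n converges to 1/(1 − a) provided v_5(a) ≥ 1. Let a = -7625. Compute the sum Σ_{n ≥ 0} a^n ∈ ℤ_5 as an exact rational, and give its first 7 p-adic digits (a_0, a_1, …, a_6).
Σ a^n = 1/(1 − a) = 1/7626;  first 7 digits = (1, 0, 0, 4, 2, 2, 0)

v_5(a) = 3 ≥ 1, so the series converges in ℤ_5 to 1/(1 − a) = 1/(1 − (-7625)) = 1/7626. Expand this rational in ℤ_5: compute digits iteratively via d_i = x_i mod 5, x_{i+1} = (x_i − d_i)/5. The first 7 digits are (1, 0, 0, 4, 2, 2, 0).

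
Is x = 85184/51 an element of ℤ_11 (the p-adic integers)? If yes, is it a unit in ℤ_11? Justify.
x ∈ ℤ_11 but not a unit; v_11(x) = 3 > 0

ℤ_11 = {x ∈ ℚ_11 : v_11(x) ≥ 0} and ℤ_11^× = {x ∈ ℤ_11 : v_11(x) = 0}. Here v_11(85184/51) = v_11(num) − v_11(den) = 3; compare against these criteria.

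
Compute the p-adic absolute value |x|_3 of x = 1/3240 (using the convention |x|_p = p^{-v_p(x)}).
|1/3240|_3 = 81

Step 1 — compute v_3(x) by factoring powers of 3 out of the numerator and denominator: v_3(1/3240) = -4. Step 2 — apply |x|_p = p^{-v_p(x)} = 3^{4} = 81.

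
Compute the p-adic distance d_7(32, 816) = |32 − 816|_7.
d_7(32, 816) = 1/49

Step 1 — x − y = 32 − 816 = -784. Step 2 — v_7(-784) = 2 (factor: -784 = −(7^2 · 16); the sign does not affect v_p). Step 3 — |x − y|_7 = 7^{-2} = 1/49.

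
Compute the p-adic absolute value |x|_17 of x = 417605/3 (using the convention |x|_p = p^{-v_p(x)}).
|417605/3|_17 = 1/83521

Step 1 — compute v_17(x) by factoring powers of 17 out of the numerator and denominator: v_17(417605/3) = 4. Step 2 — apply |x|_p = p^{-v_p(x)} = 17^{-4} = 1/83521.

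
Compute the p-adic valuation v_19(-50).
v_19(-50) = 0

v_19(n) is the largest exponent k such that 19^k divides n. Factor out: -50 = -19^0 · 50. (Sign doesn't affect v_p.) So v_19(-50) = 0.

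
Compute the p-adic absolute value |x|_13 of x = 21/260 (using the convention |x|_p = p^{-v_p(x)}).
|21/260|_13 = 13

Step 1 — compute v_13(x) by factoring powers of 13 out of the numerator and denominator: v_13(21/260) = -1. Step 2 — apply |x|_p = p^{-v_p(x)} = 13^{1} = 13.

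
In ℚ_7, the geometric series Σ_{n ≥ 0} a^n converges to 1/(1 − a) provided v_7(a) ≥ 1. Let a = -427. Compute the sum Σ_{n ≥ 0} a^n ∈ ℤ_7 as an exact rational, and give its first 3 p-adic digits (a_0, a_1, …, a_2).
Σ a^n = 1/(1 − a) = 1/428;  first 3 digits = (1, 2, 2)

v_7(a) = 1 ≥ 1, so the series converges in ℤ_7 to 1/(1 − a) = 1/(1 − (-427)) = 1/428. Expand this rational in ℤ_7: compute digits iteratively via d_i = x_i mod 7, x_{i+1} = (x_i − d_i)/7. The first 3 digits are (1, 2, 2).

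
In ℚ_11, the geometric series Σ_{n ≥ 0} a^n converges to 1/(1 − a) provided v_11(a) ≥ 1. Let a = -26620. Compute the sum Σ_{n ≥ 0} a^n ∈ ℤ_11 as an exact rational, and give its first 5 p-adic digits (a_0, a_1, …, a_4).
Σ a^n = 1/(1 − a) = 1/26621;  first 5 digits = (1, 0, 0, 2, 9)

v_11(a) = 3 ≥ 1, so the series converges in ℤ_11 to 1/(1 − a) = 1/(1 − (-26620)) = 1/26621. Expand this rational in ℤ_11: compute digits iteratively via d_i = x_i mod 11, x_{i+1} = (x_i − d_i)/11. The first 5 digits are (1, 0, 0, 2, 9).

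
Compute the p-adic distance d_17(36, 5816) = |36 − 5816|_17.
d_17(36, 5816) = 1/289

Step 1 — x − y = 36 − 5816 = -5780. Step 2 — v_17(-5780) = 2 (factor: -5780 = −(17^2 · 20); the sign does not affect v_p). Step 3 — |x − y|_17 = 17^{-2} = 1/289.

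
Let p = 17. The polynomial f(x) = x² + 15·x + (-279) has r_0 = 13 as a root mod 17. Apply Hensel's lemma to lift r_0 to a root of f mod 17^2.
r_1 = 166 (mod 289)

Hensel: r_{i+1} = r_i − f(r_i)·(f′(r_i))^{-1} mod 17^{i+2}, f′(x) = 2x + 15. Iterate:
  r_0 = 13 (mod 17)
  r_1 = 166 (mod 289)
Final: r = 166 satisfies f(r) ≡ 0 mod 17^2.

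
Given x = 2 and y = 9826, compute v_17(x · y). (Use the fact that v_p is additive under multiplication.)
v_17(19652) = 3

v_p(x) = 0 (factor: 2 = 17^0 · 2); v_p(y) = 3 (factor: 9826 = 17^3 · 2). Additivity: v_p(xy) = v_p(x) + v_p(y) = 0 + 3 = 3. (Direct check: xy = 19652 = 17^3 · (4).)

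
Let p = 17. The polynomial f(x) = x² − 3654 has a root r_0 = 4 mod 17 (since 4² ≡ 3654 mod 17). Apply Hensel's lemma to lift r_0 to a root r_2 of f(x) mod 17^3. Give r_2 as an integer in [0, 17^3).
r_2 = 1976 (mod 4913)

Hensel's recurrence: r_{i+1} = r_i − f(r_i)·(f′(r_i))^{-1} mod 17^{i+2}, with f′(x) = 2x. Iterate:
  r_0 = 4 (mod 17)
  r_1 = 242 (mod 289)
  r_2 = 1976 (mod 4913)
Final: r_2 = 1976, and one checks f(r_2) ≡ 0 mod 17^3.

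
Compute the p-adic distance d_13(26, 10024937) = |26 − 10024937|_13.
d_13(26, 10024937) = 1/371293

Step 1 — x − y = 26 − 10024937 = -10024911. Step 2 — v_13(-10024911) = 5 (factor: -10024911 = −(13^5 · 27); the sign does not affect v_p). Step 3 — |x − y|_13 = 13^{-5} = 1/371293.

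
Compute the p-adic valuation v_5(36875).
v_5(36875) = 4

v_5(n) is the largest exponent k such that 5^k divides n. Factor out: 36875 = 5^4 · 59. (Sign doesn't affect v_p.) So v_5(36875) = 4.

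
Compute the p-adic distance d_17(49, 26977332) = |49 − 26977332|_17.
d_17(49, 26977332) = 1/1419857

Step 1 — x − y = 49 − 26977332 = -26977283. Step 2 — v_17(-26977283) = 5 (factor: -26977283 = −(17^5 · 19); the sign does not affect v_p). Step 3 — |x − y|_17 = 17^{-5} = 1/1419857.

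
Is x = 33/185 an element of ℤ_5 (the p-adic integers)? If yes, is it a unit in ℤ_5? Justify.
x ∉ ℤ_5 (v_5(x) = -1 < 0)

ℤ_5 = {x ∈ ℚ_5 : v_5(x) ≥ 0} and ℤ_5^× = {x ∈ ℤ_5 : v_5(x) = 0}. Here v_5(33/185) = v_5(num) − v_5(den) = -1; compare against these criteria.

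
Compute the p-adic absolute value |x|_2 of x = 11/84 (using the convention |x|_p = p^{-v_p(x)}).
|11/84|_2 = 4

Step 1 — compute v_2(x) by factoring powers of 2 out of the numerator and denominator: v_2(11/84) = -2. Step 2 — apply |x|_p = p^{-v_p(x)} = 2^{2} = 4.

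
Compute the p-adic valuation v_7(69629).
v_7(69629) = 4

v_7(n) is the largest exponent k such that 7^k divides n. Factor out: 69629 = 7^4 · 29. (Sign doesn't affect v_p.) So v_7(69629) = 4.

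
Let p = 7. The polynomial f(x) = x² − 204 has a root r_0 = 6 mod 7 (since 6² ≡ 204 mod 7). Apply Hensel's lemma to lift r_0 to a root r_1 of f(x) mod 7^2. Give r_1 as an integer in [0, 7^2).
r_1 = 20 (mod 49)

Hensel's recurrence: r_{i+1} = r_i − f(r_i)·(f′(r_i))^{-1} mod 7^{i+2}, with f′(x) = 2x. Iterate:
  r_0 = 6 (mod 7)
  r_1 = 20 (mod 49)
Final: r_1 = 20, and one checks f(r_1) ≡ 0 mod 7^2.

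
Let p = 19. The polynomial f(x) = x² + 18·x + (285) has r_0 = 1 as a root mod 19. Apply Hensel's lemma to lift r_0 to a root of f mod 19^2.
r_1 = 58 (mod 361)

Hensel: r_{i+1} = r_i − f(r_i)·(f′(r_i))^{-1} mod 19^{i+2}, f′(x) = 2x + 18. Iterate:
  r_0 = 1 (mod 19)
  r_1 = 58 (mod 361)
Final: r = 58 satisfies f(r) ≡ 0 mod 19^2.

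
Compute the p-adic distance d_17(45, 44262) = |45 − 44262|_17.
d_17(45, 44262) = 1/4913

Step 1 — x − y = 45 − 44262 = -44217. Step 2 — v_17(-44217) = 3 (factor: -44217 = −(17^3 · 9); the sign does not affect v_p). Step 3 — |x − y|_17 = 17^{-3} = 1/4913.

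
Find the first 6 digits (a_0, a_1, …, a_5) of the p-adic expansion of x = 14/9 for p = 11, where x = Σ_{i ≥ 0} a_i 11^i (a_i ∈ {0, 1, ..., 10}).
(a_0, …, a_5) = (4, 1, 6, 8, 9, 4)

v_11(14/9) = 0 (numerator and denominator both coprime to 11), so x ∈ ℤ_11^×. Compute digits iteratively via a_i = x_i mod 11, x_{i+1} = (x_i − a_i)/11, with x_0 = x:
  x_0 = 14/9;  a_0 = 4;  x_1 = (x_0 − 4)/11 = -2/9
  x_1 = -2/9;  a_1 = 1;  x_2 = (x_1 − 1)/11 = -1/9
  x_2 = -1/9;  a_2 = 6;  x_3 = (x_2 − 6)/11 = -5/9
  x_3 = -5/9;  a_3 = 8;  x_4 = (x_3 − 8)/11 = -7/9
  x_4 = -7/9;  a_4 = 9;  x_5 = (x_4 − 9)/11 = -8/9
  x_5 = -8/9;  a_5 = 4;  x_6 = (x_5 − 4)/11 = -4/9
Digits: (4, 1, 6, 8, 9, 4).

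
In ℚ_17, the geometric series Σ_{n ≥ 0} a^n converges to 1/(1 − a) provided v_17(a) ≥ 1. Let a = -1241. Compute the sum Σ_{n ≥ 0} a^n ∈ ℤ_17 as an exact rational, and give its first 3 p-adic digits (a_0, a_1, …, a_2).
Σ a^n = 1/(1 − a) = 1/1242;  first 3 digits = (1, 12, 3)

v_17(a) = 1 ≥ 1, so the series converges in ℤ_17 to 1/(1 − a) = 1/(1 − (-1241)) = 1/1242. Expand this rational in ℤ_17: compute digits iteratively via d_i = x_i mod 17, x_{i+1} = (x_i − d_i)/17. The first 3 digits are (1, 12, 3).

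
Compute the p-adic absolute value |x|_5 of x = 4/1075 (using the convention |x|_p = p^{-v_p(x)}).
|4/1075|_5 = 25

Step 1 — compute v_5(x) by factoring powers of 5 out of the numerator and denominator: v_5(4/1075) = -2. Step 2 — apply |x|_p = p^{-v_p(x)} = 5^{2} = 25.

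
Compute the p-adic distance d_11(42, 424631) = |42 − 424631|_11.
d_11(42, 424631) = 1/14641

Step 1 — x − y = 42 − 424631 = -424589. Step 2 — v_11(-424589) = 4 (factor: -424589 = −(11^4 · 29); the sign does not affect v_p). Step 3 — |x − y|_11 = 11^{-4} = 1/14641.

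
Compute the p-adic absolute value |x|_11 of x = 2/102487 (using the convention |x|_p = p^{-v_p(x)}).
|2/102487|_11 = 14641

Step 1 — compute v_11(x) by factoring powers of 11 out of the numerator and denominator: v_11(2/102487) = -4. Step 2 — apply |x|_p = p^{-v_p(x)} = 11^{4} = 14641.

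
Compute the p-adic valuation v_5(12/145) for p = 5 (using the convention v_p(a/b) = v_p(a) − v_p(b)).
v_5(12/145) = -1

Factor powers of 5 from the numerator and denominator of the reduced fraction: 12 = 5^0 · 12 and 145 = 5^1 · 29. Apply v_p(a/b) = v_p(a) − v_p(b): v_5(12/145) = 0 − 1 = -1.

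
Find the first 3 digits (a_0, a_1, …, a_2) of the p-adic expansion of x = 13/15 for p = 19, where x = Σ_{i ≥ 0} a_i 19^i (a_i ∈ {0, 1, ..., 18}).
(a_0, …, a_2) = (11, 2, 10)

v_19(13/15) = 0 (numerator and denominator both coprime to 19), so x ∈ ℤ_19^×. Compute digits iteratively via a_i = x_i mod 19, x_{i+1} = (x_i − a_i)/19, with x_0 = x:
  x_0 = 13/15;  a_0 = 11;  x_1 = (x_0 − 11)/19 = -8/15
  x_1 = -8/15;  a_1 = 2;  x_2 = (x_1 − 2)/19 = -2/15
  x_2 = -2/15;  a_2 = 10;  x_3 = (x_2 − 10)/19 = -8/15
Digits: (11, 2, 10).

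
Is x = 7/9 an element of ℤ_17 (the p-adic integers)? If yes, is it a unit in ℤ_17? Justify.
x ∈ ℤ_17^× (unit); v_17(x) = 0

ℤ_17 = {x ∈ ℚ_17 : v_17(x) ≥ 0} and ℤ_17^× = {x ∈ ℤ_17 : v_17(x) = 0}. Here v_17(7/9) = v_17(num) − v_17(den) = 0; compare against these criteria.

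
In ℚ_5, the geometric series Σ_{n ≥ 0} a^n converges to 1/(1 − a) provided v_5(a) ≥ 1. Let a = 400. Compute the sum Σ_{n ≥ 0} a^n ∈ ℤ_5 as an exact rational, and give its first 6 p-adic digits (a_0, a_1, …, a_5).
Σ a^n = 1/(1 − a) = -1/399;  first 6 digits = (1, 0, 1, 3, 1, 1)

v_5(a) = 2 ≥ 1, so the series converges in ℤ_5 to 1/(1 − a) = 1/(1 − 400) = -1/399. Expand this rational in ℤ_5: compute digits iteratively via d_i = x_i mod 5, x_{i+1} = (x_i − d_i)/5. The first 6 digits are (1, 0, 1, 3, 1, 1).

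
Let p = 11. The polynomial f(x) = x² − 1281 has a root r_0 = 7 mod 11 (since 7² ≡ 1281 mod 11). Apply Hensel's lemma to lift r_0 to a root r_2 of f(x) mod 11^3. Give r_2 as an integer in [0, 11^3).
r_2 = 1063 (mod 1331)

Hensel's recurrence: r_{i+1} = r_i − f(r_i)·(f′(r_i))^{-1} mod 11^{i+2}, with f′(x) = 2x. Iterate:
  r_0 = 7 (mod 11)
  r_1 = 95 (mod 121)
  r_2 = 1063 (mod 1331)
Final: r_2 = 1063, and one checks f(r_2) ≡ 0 mod 11^3.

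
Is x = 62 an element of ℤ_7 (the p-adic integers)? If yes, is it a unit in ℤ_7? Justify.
x ∈ ℤ_7^× (unit); v_7(x) = 0

ℤ_7 = {x ∈ ℚ_7 : v_7(x) ≥ 0} and ℤ_7^× = {x ∈ ℤ_7 : v_7(x) = 0}. Here v_7(62) = v_7(num) − v_7(den) = 0; compare against these criteria.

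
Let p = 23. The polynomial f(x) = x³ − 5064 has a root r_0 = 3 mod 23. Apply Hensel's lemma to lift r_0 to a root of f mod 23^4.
r_3 = 54030 (mod 279841)

Hensel: r_{i+1} = r_i − f(r_i)/f′(r_i) mod 23^{i+2}, where f′(x) = 3x². Iterate:
  r_0 = 3 (mod 23)
  r_1 = 72 (mod 529)
  r_2 = 5362 (mod 12167)
  r_3 = 54030 (mod 279841)
Final: r = 54030 with f(r) ≡ 0 mod 23^4.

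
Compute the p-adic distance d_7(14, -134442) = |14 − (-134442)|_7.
d_7(14, -134442) = 1/16807

Step 1 — x − y = 14 − (-134442) = 134456. Step 2 — v_7(134456) = 5 (factor: 134456 = (7^5 · 8); the sign does not affect v_p). Step 3 — |x − y|_7 = 7^{-5} = 1/16807.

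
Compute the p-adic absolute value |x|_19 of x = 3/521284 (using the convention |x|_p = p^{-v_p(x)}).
|3/521284|_19 = 130321

Step 1 — compute v_19(x) by factoring powers of 19 out of the numerator and denominator: v_19(3/521284) = -4. Step 2 — apply |x|_p = p^{-v_p(x)} = 19^{4} = 130321.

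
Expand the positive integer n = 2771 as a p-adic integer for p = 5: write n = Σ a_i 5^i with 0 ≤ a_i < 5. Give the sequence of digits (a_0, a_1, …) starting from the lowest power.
(a_0, a_1, …) = (1, 4, 0, 2, 4)

Repeated division by 5 gives the digits low-to-high: 2771 = 1 + 4·5^1 + 2·5^3 + 4·5^4. Digit sequence: (1, 4, 0, 2, 4).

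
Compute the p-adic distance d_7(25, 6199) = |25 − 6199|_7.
d_7(25, 6199) = 1/343

Step 1 — x − y = 25 − 6199 = -6174. Step 2 — v_7(-6174) = 3 (factor: -6174 = −(7^3 · 18); the sign does not affect v_p). Step 3 — |x − y|_7 = 7^{-3} = 1/343.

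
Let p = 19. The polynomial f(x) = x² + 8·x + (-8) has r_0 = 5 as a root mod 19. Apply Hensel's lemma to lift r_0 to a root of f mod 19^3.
r_2 = 4394 (mod 6859)

Hensel: r_{i+1} = r_i − f(r_i)·(f′(r_i))^{-1} mod 19^{i+2}, f′(x) = 2x + 8. Iterate:
  r_0 = 5 (mod 19)
  r_1 = 62 (mod 361)
  r_2 = 4394 (mod 6859)
Final: r = 4394 satisfies f(r) ≡ 0 mod 19^3.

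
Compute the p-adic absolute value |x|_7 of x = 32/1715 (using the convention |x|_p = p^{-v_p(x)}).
|32/1715|_7 = 343

Step 1 — compute v_7(x) by factoring powers of 7 out of the numerator and denominator: v_7(32/1715) = -3. Step 2 — apply |x|_p = p^{-v_p(x)} = 7^{3} = 343.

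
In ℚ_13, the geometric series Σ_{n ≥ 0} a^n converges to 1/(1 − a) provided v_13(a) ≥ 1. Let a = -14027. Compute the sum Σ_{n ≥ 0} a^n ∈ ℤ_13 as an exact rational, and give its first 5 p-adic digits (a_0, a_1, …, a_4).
Σ a^n = 1/(1 − a) = 1/14028;  first 5 digits = (1, 0, 8, 6, 11)

v_13(a) = 2 ≥ 1, so the series converges in ℤ_13 to 1/(1 − a) = 1/(1 − (-14027)) = 1/14028. Expand this rational in ℤ_13: compute digits iteratively via d_i = x_i mod 13, x_{i+1} = (x_i − d_i)/13. The first 5 digits are (1, 0, 8, 6, 11).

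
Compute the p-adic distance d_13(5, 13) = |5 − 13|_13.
d_13(5, 13) = 1

Step 1 — x − y = 5 − 13 = -8. Step 2 — v_13(-8) = 0 (factor: -8 = −(13^0 · 8); the sign does not affect v_p). Step 3 — |x − y|_13 = 13^{0} = 1.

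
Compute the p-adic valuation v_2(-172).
v_2(-172) = 2

v_2(n) is the largest exponent k such that 2^k divides n. Factor out: -172 = -2^2 · 43. (Sign doesn't affect v_p.) So v_2(-172) = 2.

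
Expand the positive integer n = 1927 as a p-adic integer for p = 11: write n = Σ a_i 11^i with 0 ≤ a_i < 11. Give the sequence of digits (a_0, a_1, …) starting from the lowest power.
(a_0, a_1, …) = (2, 10, 4, 1)

Repeated division by 11 gives the digits low-to-high: 1927 = 2 + 10·11^1 + 4·11^2 + 1·11^3. Digit sequence: (2, 10, 4, 1).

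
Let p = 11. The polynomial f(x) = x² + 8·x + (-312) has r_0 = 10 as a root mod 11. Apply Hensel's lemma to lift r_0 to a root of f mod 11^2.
r_1 = 32 (mod 121)

Hensel: r_{i+1} = r_i − f(r_i)·(f′(r_i))^{-1} mod 11^{i+2}, f′(x) = 2x + 8. Iterate:
  r_0 = 10 (mod 11)
  r_1 = 32 (mod 121)
Final: r = 32 satisfies f(r) ≡ 0 mod 11^2.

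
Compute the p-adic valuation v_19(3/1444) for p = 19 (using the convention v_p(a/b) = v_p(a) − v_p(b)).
v_19(3/1444) = -2

Factor powers of 19 from the numerator and denominator of the reduced fraction: 3 = 19^0 · 3 and 1444 = 19^2 · 4. Apply v_p(a/b) = v_p(a) − v_p(b): v_19(3/1444) = 0 − 2 = -2.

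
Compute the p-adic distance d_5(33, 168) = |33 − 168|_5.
d_5(33, 168) = 1/5

Step 1 — x − y = 33 − 168 = -135. Step 2 — v_5(-135) = 1 (factor: -135 = −(5^1 · 27); the sign does not affect v_p). Step 3 — |x − y|_5 = 5^{-1} = 1/5.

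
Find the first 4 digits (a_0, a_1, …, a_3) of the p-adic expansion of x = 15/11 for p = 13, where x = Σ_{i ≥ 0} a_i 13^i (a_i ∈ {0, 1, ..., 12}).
(a_0, …, a_3) = (12, 11, 5, 9)

v_13(15/11) = 0 (numerator and denominator both coprime to 13), so x ∈ ℤ_13^×. Compute digits iteratively via a_i = x_i mod 13, x_{i+1} = (x_i − a_i)/13, with x_0 = x:
  x_0 = 15/11;  a_0 = 12;  x_1 = (x_0 − 12)/13 = -9/11
  x_1 = -9/11;  a_1 = 11;  x_2 = (x_1 − 11)/13 = -10/11
  x_2 = -10/11;  a_2 = 5;  x_3 = (x_2 − 5)/13 = -5/11
  x_3 = -5/11;  a_3 = 9;  x_4 = (x_3 − 9)/13 = -8/11
Digits: (12, 11, 5, 9).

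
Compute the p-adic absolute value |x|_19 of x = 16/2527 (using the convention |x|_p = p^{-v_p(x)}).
|16/2527|_19 = 361

Step 1 — compute v_19(x) by factoring powers of 19 out of the numerator and denominator: v_19(16/2527) = -2. Step 2 — apply |x|_p = p^{-v_p(x)} = 19^{2} = 361.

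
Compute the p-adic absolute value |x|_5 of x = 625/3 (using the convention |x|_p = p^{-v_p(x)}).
|625/3|_5 = 1/625

Step 1 — compute v_5(x) by factoring powers of 5 out of the numerator and denominator: v_5(625/3) = 4. Step 2 — apply |x|_p = p^{-v_p(x)} = 5^{-4} = 1/625.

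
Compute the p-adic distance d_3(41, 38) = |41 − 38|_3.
d_3(41, 38) = 1/3

Step 1 — x − y = 41 − 38 = 3. Step 2 — v_3(3) = 1 (factor: 3 = (3^1 · 1); the sign does not affect v_p). Step 3 — |x − y|_3 = 3^{-1} = 1/3.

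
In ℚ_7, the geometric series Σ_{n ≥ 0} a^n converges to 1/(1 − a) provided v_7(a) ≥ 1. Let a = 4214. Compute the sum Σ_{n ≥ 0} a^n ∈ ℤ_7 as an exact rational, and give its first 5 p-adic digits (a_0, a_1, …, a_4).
Σ a^n = 1/(1 − a) = -1/4213;  first 5 digits = (1, 0, 2, 5, 5)

v_7(a) = 2 ≥ 1, so the series converges in ℤ_7 to 1/(1 − a) = 1/(1 − 4214) = -1/4213. Expand this rational in ℤ_7: compute digits iteratively via d_i = x_i mod 7, x_{i+1} = (x_i − d_i)/7. The first 5 digits are (1, 0, 2, 5, 5).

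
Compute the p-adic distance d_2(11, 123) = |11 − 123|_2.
d_2(11, 123) = 1/16

Step 1 — x − y = 11 − 123 = -112. Step 2 — v_2(-112) = 4 (factor: -112 = −(2^4 · 7); the sign does not affect v_p). Step 3 — |x − y|_2 = 2^{-4} = 1/16.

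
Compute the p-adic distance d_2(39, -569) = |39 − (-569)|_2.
d_2(39, -569) = 1/32

Step 1 — x − y = 39 − (-569) = 608. Step 2 — v_2(608) = 5 (factor: 608 = (2^5 · 19); the sign does not affect v_p). Step 3 — |x − y|_2 = 2^{-5} = 1/32.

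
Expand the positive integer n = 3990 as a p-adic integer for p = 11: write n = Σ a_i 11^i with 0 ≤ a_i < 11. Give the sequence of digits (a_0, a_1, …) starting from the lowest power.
(a_0, a_1, …) = (8, 10, 10, 2)

Repeated division by 11 gives the digits low-to-high: 3990 = 8 + 10·11^1 + 10·11^2 + 2·11^3. Digit sequence: (8, 10, 10, 2).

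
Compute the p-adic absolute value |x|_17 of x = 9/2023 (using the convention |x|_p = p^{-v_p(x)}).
|9/2023|_17 = 289

Step 1 — compute v_17(x) by factoring powers of 17 out of the numerator and denominator: v_17(9/2023) = -2. Step 2 — apply |x|_p = p^{-v_p(x)} = 17^{2} = 289.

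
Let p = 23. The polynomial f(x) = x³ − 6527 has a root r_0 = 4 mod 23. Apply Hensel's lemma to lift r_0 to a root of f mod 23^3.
r_2 = 326 (mod 12167)

Hensel: r_{i+1} = r_i − f(r_i)/f′(r_i) mod 23^{i+2}, where f′(x) = 3x². Iterate:
  r_0 = 4 (mod 23)
  r_1 = 326 (mod 529)
  r_2 = 326 (mod 12167)
Final: r = 326 with f(r) ≡ 0 mod 23^3.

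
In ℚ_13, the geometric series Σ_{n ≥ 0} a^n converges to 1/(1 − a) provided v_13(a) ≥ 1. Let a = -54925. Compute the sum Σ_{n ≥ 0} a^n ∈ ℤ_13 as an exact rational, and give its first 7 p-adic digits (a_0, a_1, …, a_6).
Σ a^n = 1/(1 − a) = 1/54926;  first 7 digits = (1, 0, 0, 1, 11, 12, 0)

v_13(a) = 3 ≥ 1, so the series converges in ℤ_13 to 1/(1 − a) = 1/(1 − (-54925)) = 1/54926. Expand this rational in ℤ_13: compute digits iteratively via d_i = x_i mod 13, x_{i+1} = (x_i − d_i)/13. The first 7 digits are (1, 0, 0, 1, 11, 12, 0).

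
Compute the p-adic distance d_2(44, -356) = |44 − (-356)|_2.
d_2(44, -356) = 1/16

Step 1 — x − y = 44 − (-356) = 400. Step 2 — v_2(400) = 4 (factor: 400 = (2^4 · 25); the sign does not affect v_p). Step 3 — |x − y|_2 = 2^{-4} = 1/16.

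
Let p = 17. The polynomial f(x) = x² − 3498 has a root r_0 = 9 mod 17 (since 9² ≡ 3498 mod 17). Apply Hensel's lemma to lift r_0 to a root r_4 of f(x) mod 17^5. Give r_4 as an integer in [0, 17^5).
r_4 = 1151334 (mod 1419857)

Hensel's recurrence: r_{i+1} = r_i − f(r_i)·(f′(r_i))^{-1} mod 17^{i+2}, with f′(x) = 2x. Iterate:
  r_0 = 9 (mod 17)
  r_1 = 247 (mod 289)
  r_2 = 1692 (mod 4913)
  r_3 = 65561 (mod 83521)
  r_4 = 1151334 (mod 1419857)
Final: r_4 = 1151334, and one checks f(r_4) ≡ 0 mod 17^5.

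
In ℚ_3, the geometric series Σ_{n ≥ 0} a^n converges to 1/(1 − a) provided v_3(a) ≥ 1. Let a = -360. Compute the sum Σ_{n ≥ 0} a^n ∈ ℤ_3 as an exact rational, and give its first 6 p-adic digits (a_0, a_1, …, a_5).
Σ a^n = 1/(1 − a) = 1/361;  first 6 digits = (1, 0, 2, 1, 2, 0)

v_3(a) = 2 ≥ 1, so the series converges in ℤ_3 to 1/(1 − a) = 1/(1 − (-360)) = 1/361. Expand this rational in ℤ_3: compute digits iteratively via d_i = x_i mod 3, x_{i+1} = (x_i − d_i)/3. The first 6 digits are (1, 0, 2, 1, 2, 0).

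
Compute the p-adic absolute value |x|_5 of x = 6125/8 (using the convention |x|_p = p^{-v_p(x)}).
|6125/8|_5 = 1/125

Step 1 — compute v_5(x) by factoring powers of 5 out of the numerator and denominator: v_5(6125/8) = 3. Step 2 — apply |x|_p = p^{-v_p(x)} = 5^{-3} = 1/125.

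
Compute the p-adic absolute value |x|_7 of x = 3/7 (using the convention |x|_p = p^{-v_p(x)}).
|3/7|_7 = 7

Step 1 — compute v_7(x) by factoring powers of 7 out of the numerator and denominator: v_7(3/7) = -1. Step 2 — apply |x|_p = p^{-v_p(x)} = 7^{1} = 7.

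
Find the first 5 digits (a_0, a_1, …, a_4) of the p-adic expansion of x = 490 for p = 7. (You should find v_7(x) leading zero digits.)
(a_0, …, a_4) = (0, 0, 3, 1, 0)

v_7(490) = 2, so a_0 = ... = a_1 = 0. Factor out: x = 7^2 · u with u = 10 a unit in ℤ_7. Expand u iteratively via a_{v+i} = u_i mod 7, u_{i+1} = (u_i − a_{v+i})/7:
  u_0 = 10;  a_2 = 3;  u_1 = (u_0 − 3)/7 = 1
  u_1 = 1;  a_3 = 1;  u_2 = (u_1 − 1)/7 = 0
  u_2 = 0;  a_4 = 0;  u_3 = (u_2 − 0)/7 = 0
Digits: (0, 0, 3, 1, 0).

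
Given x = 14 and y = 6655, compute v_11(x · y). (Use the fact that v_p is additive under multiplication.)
v_11(93170) = 3

v_p(x) = 0 (factor: 14 = 11^0 · 14); v_p(y) = 3 (factor: 6655 = 11^3 · 5). Additivity: v_p(xy) = v_p(x) + v_p(y) = 0 + 3 = 3. (Direct check: xy = 93170 = 11^3 · (70).)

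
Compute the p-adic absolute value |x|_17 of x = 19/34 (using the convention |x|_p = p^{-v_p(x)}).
|19/34|_17 = 17

Step 1 — compute v_17(x) by factoring powers of 17 out of the numerator and denominator: v_17(19/34) = -1. Step 2 — apply |x|_p = p^{-v_p(x)} = 17^{1} = 17.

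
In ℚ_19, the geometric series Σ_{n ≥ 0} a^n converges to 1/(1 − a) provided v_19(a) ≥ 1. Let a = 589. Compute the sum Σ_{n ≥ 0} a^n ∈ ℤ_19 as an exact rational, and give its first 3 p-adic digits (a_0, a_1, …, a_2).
Σ a^n = 1/(1 − a) = -1/588;  first 3 digits = (1, 12, 12)

v_19(a) = 1 ≥ 1, so the series converges in ℤ_19 to 1/(1 − a) = 1/(1 − 589) = -1/588. Expand this rational in ℤ_19: compute digits iteratively via d_i = x_i mod 19, x_{i+1} = (x_i − d_i)/19. The first 3 digits are (1, 12, 12).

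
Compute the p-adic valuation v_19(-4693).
v_19(-4693) = 2

v_19(n) is the largest exponent k such that 19^k divides n. Factor out: -4693 = -19^2 · 13. (Sign doesn't affect v_p.) So v_19(-4693) = 2.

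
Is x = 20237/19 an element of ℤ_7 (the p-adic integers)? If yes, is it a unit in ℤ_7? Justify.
x ∈ ℤ_7 but not a unit; v_7(x) = 3 > 0

ℤ_7 = {x ∈ ℚ_7 : v_7(x) ≥ 0} and ℤ_7^× = {x ∈ ℤ_7 : v_7(x) = 0}. Here v_7(20237/19) = v_7(num) − v_7(den) = 3; compare against these criteria.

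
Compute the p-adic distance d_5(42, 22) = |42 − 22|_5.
d_5(42, 22) = 1/5

Step 1 — x − y = 42 − 22 = 20. Step 2 — v_5(20) = 1 (factor: 20 = (5^1 · 4); the sign does not affect v_p). Step 3 — |x − y|_5 = 5^{-1} = 1/5.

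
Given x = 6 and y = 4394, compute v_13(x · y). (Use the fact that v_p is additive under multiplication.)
v_13(26364) = 3

v_p(x) = 0 (factor: 6 = 13^0 · 6); v_p(y) = 3 (factor: 4394 = 13^3 · 2). Additivity: v_p(xy) = v_p(x) + v_p(y) = 0 + 3 = 3. (Direct check: xy = 26364 = 13^3 · (12).)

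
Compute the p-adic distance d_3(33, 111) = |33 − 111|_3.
d_3(33, 111) = 1/3

Step 1 — x − y = 33 − 111 = -78. Step 2 — v_3(-78) = 1 (factor: -78 = −(3^1 · 26); the sign does not affect v_p). Step 3 — |x − y|_3 = 3^{-1} = 1/3.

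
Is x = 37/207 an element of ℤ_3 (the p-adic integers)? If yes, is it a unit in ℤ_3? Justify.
x ∉ ℤ_3 (v_3(x) = -2 < 0)

ℤ_3 = {x ∈ ℚ_3 : v_3(x) ≥ 0} and ℤ_3^× = {x ∈ ℤ_3 : v_3(x) = 0}. Here v_3(37/207) = v_3(num) − v_3(den) = -2; compare against these criteria.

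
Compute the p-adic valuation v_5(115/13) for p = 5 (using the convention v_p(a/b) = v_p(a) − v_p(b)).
v_5(115/13) = 1

Factor powers of 5 from the numerator and denominator of the reduced fraction: 115 = 5^1 · 23 and 13 = 5^0 · 13. Apply v_p(a/b) = v_p(a) − v_p(b): v_5(115/13) = 1 − 0 = 1.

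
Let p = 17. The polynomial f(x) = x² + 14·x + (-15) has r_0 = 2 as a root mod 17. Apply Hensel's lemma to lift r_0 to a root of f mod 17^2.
r_1 = 274 (mod 289)

Hensel: r_{i+1} = r_i − f(r_i)·(f′(r_i))^{-1} mod 17^{i+2}, f′(x) = 2x + 14. Iterate:
  r_0 = 2 (mod 17)
  r_1 = 274 (mod 289)
Final: r = 274 satisfies f(r) ≡ 0 mod 17^2.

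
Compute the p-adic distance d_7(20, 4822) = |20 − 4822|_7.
d_7(20, 4822) = 1/2401

Step 1 — x − y = 20 − 4822 = -4802. Step 2 — v_7(-4802) = 4 (factor: -4802 = −(7^4 · 2); the sign does not affect v_p). Step 3 — |x − y|_7 = 7^{-4} = 1/2401.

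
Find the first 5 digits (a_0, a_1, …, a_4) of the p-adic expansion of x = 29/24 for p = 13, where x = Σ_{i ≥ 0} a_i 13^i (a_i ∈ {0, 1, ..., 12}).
(a_0, …, a_4) = (5, 10, 3, 10, 3)

v_13(29/24) = 0 (numerator and denominator both coprime to 13), so x ∈ ℤ_13^×. Compute digits iteratively via a_i = x_i mod 13, x_{i+1} = (x_i − a_i)/13, with x_0 = x:
  x_0 = 29/24;  a_0 = 5;  x_1 = (x_0 − 5)/13 = -7/24
  x_1 = -7/24;  a_1 = 10;  x_2 = (x_1 − 10)/13 = -19/24
  x_2 = -19/24;  a_2 = 3;  x_3 = (x_2 − 3)/13 = -7/24
  x_3 = -7/24;  a_3 = 10;  x_4 = (x_3 − 10)/13 = -19/24
  x_4 = -19/24;  a_4 = 3;  x_5 = (x_4 − 3)/13 = -7/24
Digits: (5, 10, 3, 10, 3).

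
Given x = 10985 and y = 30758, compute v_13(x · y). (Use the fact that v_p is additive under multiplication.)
v_13(337876630) = 6

v_p(x) = 3 (factor: 10985 = 13^3 · 5); v_p(y) = 3 (factor: 30758 = 13^3 · 14). Additivity: v_p(xy) = v_p(x) + v_p(y) = 3 + 3 = 6. (Direct check: xy = 337876630 = 13^6 · (70).)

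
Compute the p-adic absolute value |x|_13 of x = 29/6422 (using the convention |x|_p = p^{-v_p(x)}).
|29/6422|_13 = 169

Step 1 — compute v_13(x) by factoring powers of 13 out of the numerator and denominator: v_13(29/6422) = -2. Step 2 — apply |x|_p = p^{-v_p(x)} = 13^{2} = 169.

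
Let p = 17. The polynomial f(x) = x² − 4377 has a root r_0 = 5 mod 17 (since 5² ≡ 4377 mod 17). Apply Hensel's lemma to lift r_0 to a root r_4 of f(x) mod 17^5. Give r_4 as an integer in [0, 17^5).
r_4 = 781376 (mod 1419857)

Hensel's recurrence: r_{i+1} = r_i − f(r_i)·(f′(r_i))^{-1} mod 17^{i+2}, with f′(x) = 2x. Iterate:
  r_0 = 5 (mod 17)
  r_1 = 209 (mod 289)
  r_2 = 209 (mod 4913)
  r_3 = 29687 (mod 83521)
  r_4 = 781376 (mod 1419857)
Final: r_4 = 781376, and one checks f(r_4) ≡ 0 mod 17^5.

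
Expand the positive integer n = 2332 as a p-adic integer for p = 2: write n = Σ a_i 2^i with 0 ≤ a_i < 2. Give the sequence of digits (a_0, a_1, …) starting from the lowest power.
(a_0, a_1, …) = (0, 0, 1, 1, 1, 0, 0, 0, 1, 0, 0, 1)

Repeated division by 2 gives the digits low-to-high: 2332 = 1·2^2 + 1·2^3 + 1·2^4 + 1·2^8 + 1·2^11. Digit sequence: (0, 0, 1, 1, 1, 0, 0, 0, 1, 0, 0, 1).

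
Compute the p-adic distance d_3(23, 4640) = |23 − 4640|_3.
d_3(23, 4640) = 1/243

Step 1 — x − y = 23 − 4640 = -4617. Step 2 — v_3(-4617) = 5 (factor: -4617 = −(3^5 · 19); the sign does not affect v_p). Step 3 — |x − y|_3 = 3^{-5} = 1/243.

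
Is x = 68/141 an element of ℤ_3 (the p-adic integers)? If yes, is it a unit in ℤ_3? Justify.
x ∉ ℤ_3 (v_3(x) = -1 < 0)

ℤ_3 = {x ∈ ℚ_3 : v_3(x) ≥ 0} and ℤ_3^× = {x ∈ ℤ_3 : v_3(x) = 0}. Here v_3(68/141) = v_3(num) − v_3(den) = -1; compare against these criteria.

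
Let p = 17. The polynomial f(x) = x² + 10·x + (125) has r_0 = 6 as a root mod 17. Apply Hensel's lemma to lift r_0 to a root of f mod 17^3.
r_2 = 193 (mod 4913)

Hensel: r_{i+1} = r_i − f(r_i)·(f′(r_i))^{-1} mod 17^{i+2}, f′(x) = 2x + 10. Iterate:
  r_0 = 6 (mod 17)
  r_1 = 193 (mod 289)
  r_2 = 193 (mod 4913)
Final: r = 193 satisfies f(r) ≡ 0 mod 17^3.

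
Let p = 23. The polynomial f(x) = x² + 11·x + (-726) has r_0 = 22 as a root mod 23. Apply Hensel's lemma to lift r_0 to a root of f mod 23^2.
r_1 = 22 (mod 529)

Hensel: r_{i+1} = r_i − f(r_i)·(f′(r_i))^{-1} mod 23^{i+2}, f′(x) = 2x + 11. Iterate:
  r_0 = 22 (mod 23)
  r_1 = 22 (mod 529)
Final: r = 22 satisfies f(r) ≡ 0 mod 23^2.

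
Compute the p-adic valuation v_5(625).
v_5(625) = 4

v_5(n) is the largest exponent k such that 5^k divides n. Factor out: 625 = 5^4 · 1. (Sign doesn't affect v_p.) So v_5(625) = 4.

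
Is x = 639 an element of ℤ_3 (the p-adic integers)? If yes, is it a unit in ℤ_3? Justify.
x ∈ ℤ_3 but not a unit; v_3(x) = 2 > 0

ℤ_3 = {x ∈ ℚ_3 : v_3(x) ≥ 0} and ℤ_3^× = {x ∈ ℤ_3 : v_3(x) = 0}. Here v_3(639) = v_3(num) − v_3(den) = 2; compare against these criteria.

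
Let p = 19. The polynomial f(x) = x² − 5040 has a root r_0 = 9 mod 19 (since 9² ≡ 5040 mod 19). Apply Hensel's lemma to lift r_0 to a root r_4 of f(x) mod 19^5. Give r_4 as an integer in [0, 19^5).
r_4 = 2125311 (mod 2476099)

Hensel's recurrence: r_{i+1} = r_i − f(r_i)·(f′(r_i))^{-1} mod 19^{i+2}, with f′(x) = 2x. Iterate:
  r_0 = 9 (mod 19)
  r_1 = 104 (mod 361)
  r_2 = 5880 (mod 6859)
  r_3 = 40175 (mod 130321)
  r_4 = 2125311 (mod 2476099)
Final: r_4 = 2125311, and one checks f(r_4) ≡ 0 mod 19^5.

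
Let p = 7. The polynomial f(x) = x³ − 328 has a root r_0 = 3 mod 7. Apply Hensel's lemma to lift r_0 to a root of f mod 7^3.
r_2 = 290 (mod 343)

Hensel: r_{i+1} = r_i − f(r_i)/f′(r_i) mod 7^{i+2}, where f′(x) = 3x². Iterate:
  r_0 = 3 (mod 7)
  r_1 = 45 (mod 49)
  r_2 = 290 (mod 343)
Final: r = 290 with f(r) ≡ 0 mod 7^3.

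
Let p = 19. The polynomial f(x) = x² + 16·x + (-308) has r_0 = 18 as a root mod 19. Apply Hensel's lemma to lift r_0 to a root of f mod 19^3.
r_2 = 3761 (mod 6859)

Hensel: r_{i+1} = r_i − f(r_i)·(f′(r_i))^{-1} mod 19^{i+2}, f′(x) = 2x + 16. Iterate:
  r_0 = 18 (mod 19)
  r_1 = 151 (mod 361)
  r_2 = 3761 (mod 6859)
Final: r = 3761 satisfies f(r) ≡ 0 mod 19^3.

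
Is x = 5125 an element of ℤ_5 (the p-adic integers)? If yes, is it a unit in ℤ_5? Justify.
x ∈ ℤ_5 but not a unit; v_5(x) = 3 > 0

ℤ_5 = {x ∈ ℚ_5 : v_5(x) ≥ 0} and ℤ_5^× = {x ∈ ℤ_5 : v_5(x) = 0}. Here v_5(5125) = v_5(num) − v_5(den) = 3; compare against these criteria.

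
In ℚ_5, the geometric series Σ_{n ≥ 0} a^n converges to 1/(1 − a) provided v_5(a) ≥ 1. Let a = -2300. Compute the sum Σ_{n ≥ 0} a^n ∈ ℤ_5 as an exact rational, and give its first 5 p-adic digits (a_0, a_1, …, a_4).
Σ a^n = 1/(1 − a) = 1/2301;  first 5 digits = (1, 0, 3, 1, 0)

v_5(a) = 2 ≥ 1, so the series converges in ℤ_5 to 1/(1 − a) = 1/(1 − (-2300)) = 1/2301. Expand this rational in ℤ_5: compute digits iteratively via d_i = x_i mod 5, x_{i+1} = (x_i − d_i)/5. The first 5 digits are (1, 0, 3, 1, 0).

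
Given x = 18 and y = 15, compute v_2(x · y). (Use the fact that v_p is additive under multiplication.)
v_2(270) = 1

v_p(x) = 1 (factor: 18 = 2^1 · 9); v_p(y) = 0 (factor: 15 = 2^0 · 15). Additivity: v_p(xy) = v_p(x) + v_p(y) = 1 + 0 = 1. (Direct check: xy = 270 = 2^1 · (135).)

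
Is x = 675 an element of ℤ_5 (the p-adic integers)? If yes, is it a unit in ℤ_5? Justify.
x ∈ ℤ_5 but not a unit; v_5(x) = 2 > 0

ℤ_5 = {x ∈ ℚ_5 : v_5(x) ≥ 0} and ℤ_5^× = {x ∈ ℤ_5 : v_5(x) = 0}. Here v_5(675) = v_5(num) − v_5(den) = 2; compare against these criteria.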